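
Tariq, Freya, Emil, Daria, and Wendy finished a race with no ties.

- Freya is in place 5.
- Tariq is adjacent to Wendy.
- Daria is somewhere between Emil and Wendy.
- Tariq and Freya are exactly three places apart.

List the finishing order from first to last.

Wendy, Tariq, Daria, Emil, Freya

From clue 1: Freya → place 5.
From clues 1–2: Tariq is in {1,2,3,4}.
From clues 1–3: Emil is in {1,4}.
From clues 1–4: Wendy → place 1, Tariq → place 2, Daria → place 3, Emil → place 4.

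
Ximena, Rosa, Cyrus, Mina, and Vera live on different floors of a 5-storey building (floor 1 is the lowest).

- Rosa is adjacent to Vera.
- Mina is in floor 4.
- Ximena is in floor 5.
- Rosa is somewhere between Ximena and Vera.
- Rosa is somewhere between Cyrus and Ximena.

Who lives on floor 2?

With clues 1–2, Cyrus, Mina, and Ximena are ruled out for floor 2.
With clues 1–5, Rosa is ruled out for floor 2.
So floor 2 is Vera.

Vera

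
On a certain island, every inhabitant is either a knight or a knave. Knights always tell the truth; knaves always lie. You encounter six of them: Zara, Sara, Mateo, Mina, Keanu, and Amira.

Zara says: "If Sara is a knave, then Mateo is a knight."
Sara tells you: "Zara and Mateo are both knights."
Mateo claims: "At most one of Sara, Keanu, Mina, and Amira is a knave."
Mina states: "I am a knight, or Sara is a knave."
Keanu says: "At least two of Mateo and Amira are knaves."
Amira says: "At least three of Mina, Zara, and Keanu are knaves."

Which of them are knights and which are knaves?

Zara: knave, Sara: knave, Mateo: knave, Mina: knight, Keanu: knight, Amira: knave

Consider Zara. Suppose Zara is a knight.
Then no assignment of the remaining roles makes every statement match its speaker's type — contradiction.
So Zara is a knave.
With that fixed, Sara's statement is false, so Sara is a knave.
With that fixed, Mina's statement is true, so Mina is a knight.
With that fixed, Amira's statement is false, so Amira is a knave.
With that fixed, Mateo's statement is false, so Mateo is a knave.
With that fixed, Keanu's statement is true, so Keanu is a knight.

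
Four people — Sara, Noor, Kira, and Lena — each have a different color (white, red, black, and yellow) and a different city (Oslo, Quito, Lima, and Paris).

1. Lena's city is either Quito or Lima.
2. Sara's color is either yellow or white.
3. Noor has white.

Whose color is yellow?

Sara

With clues 1–3, Kira, Lena, and Noor are impossible for the one with color yellow.
That leaves Sara.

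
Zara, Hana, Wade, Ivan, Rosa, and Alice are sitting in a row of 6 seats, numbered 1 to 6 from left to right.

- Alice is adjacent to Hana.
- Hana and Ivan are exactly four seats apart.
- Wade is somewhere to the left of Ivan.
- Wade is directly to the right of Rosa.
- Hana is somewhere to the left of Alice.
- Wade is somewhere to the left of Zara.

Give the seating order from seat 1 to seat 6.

Hana, Alice, Rosa, Wade, Ivan, Zara

From clues 1–2: Hana is in {1,2,5,6}.
From clues 1–3: Hana is in {1,2,6}.
From clues 1–4: Hana is in {1,2}.
From clues 1–5: Zara is in {1,6}.
From clues 1–6: Hana → seat 1, Alice → seat 2, Rosa → seat 3, Wade → seat 4, Ivan → seat 5, Zara → seat 6.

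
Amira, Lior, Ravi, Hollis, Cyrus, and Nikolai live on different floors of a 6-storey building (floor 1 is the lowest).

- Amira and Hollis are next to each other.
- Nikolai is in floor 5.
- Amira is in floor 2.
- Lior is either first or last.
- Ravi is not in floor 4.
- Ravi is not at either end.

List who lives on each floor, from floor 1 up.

Hollis, Amira, Ravi, Cyrus, Nikolai, Lior

From clues 1–2: Nikolai → floor 5.
From clues 1–3: Amira → floor 2.
From clues 1–4: Lior is in {1,6}.
From clues 1–5: Cyrus → floor 4.
From clues 1–6: Hollis → floor 1, Ravi → floor 3, Lior → floor 6.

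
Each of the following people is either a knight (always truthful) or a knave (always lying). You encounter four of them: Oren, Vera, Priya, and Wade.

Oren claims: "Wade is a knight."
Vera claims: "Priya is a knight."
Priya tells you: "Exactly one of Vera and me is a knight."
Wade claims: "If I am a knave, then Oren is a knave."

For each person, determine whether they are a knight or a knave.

Consider Oren. Suppose Oren is a knave.
Then no assignment of the remaining roles makes every statement match its speaker's type — contradiction.
So Oren is a knight.
Consider Vera. Suppose Vera is a knight.
Then whichever role Priya has, Priya's statement has the wrong truth value — contradiction.
So Vera is a knave.
Consider Priya. Suppose Priya is a knight.
Then Vera's statement comes out true, contradicting Vera being a knave.
So Priya is a knave.
Consider Wade. Suppose Wade is a knave.
Then Oren's statement comes out false, contradicting Oren being a knight.
So Wade is a knight.

Oren: knight, Vera: knave, Priya: knave, Wade: knight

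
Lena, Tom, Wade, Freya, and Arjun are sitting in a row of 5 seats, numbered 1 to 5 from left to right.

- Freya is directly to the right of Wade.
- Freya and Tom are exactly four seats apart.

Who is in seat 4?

With clues 1–2, Arjun, Freya, Lena, and Tom are ruled out for seat 4.
So seat 4 is Wade.

Wade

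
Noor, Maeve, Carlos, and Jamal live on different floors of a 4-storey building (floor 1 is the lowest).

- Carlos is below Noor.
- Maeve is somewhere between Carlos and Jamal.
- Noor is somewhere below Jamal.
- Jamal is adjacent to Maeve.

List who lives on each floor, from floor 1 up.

From clue 1: Noor is in {2,3,4}.
From clues 1–2: Maeve is in {2,3}.
From clues 1–3: Carlos → floor 1, Jamal → floor 4.
From clues 1–4: Noor → floor 2, Maeve → floor 3.

Carlos, Noor, Maeve, Jamal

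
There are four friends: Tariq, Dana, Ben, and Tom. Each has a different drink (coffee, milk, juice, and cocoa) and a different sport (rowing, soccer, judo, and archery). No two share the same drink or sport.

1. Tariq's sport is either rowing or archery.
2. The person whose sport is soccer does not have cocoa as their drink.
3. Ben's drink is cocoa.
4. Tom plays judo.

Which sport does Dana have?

soccer

With clues 1–4, archery, judo, and rowing are impossible for Dana's sport.
That leaves soccer.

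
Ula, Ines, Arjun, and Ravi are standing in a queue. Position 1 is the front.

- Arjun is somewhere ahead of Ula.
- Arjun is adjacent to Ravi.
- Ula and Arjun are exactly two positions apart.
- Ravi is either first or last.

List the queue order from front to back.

From clue 1: Ula is in {2,3,4}.
From clues 1–2: Ula is in {3,4}.
From clues 1–4: Ravi → position 1, Arjun → position 2, Ines → position 3, Ula → position 4.

Ravi, Arjun, Ines, Ula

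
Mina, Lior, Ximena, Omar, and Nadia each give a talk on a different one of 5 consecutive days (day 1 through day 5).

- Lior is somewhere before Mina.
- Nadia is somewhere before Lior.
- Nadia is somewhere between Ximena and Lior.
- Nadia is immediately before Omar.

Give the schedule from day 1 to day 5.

Ximena, Nadia, Omar, Lior, Mina

From clue 1: Mina is in {2,3,4,5}.
From clues 1–2: Mina is in {3,4,5}.
From clues 1–3: Mina is in {4,5}.
From clues 1–4: Ximena → day 1, Nadia → day 2, Omar → day 3, Lior → day 4, Mina → day 5.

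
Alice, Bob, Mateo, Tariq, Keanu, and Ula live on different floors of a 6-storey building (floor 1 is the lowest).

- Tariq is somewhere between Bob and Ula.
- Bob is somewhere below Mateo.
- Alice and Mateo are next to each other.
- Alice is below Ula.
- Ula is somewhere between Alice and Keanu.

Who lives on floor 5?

Ula

With clues 1–3, Bob is ruled out for floor 5.
With clues 1–5, Alice, Keanu, Mateo, and Tariq are ruled out for floor 5.
So floor 5 is Ula.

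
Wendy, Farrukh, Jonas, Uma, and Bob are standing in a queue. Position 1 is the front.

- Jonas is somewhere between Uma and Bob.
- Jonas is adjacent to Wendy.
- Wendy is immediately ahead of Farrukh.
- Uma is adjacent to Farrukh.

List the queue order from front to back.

From clue 1: Jonas is in {2,3,4}.
From clues 1–2: Wendy is in {2,3,4}.
From clues 1–3: Jonas → position 2, Wendy → position 3, Farrukh → position 4.
From clues 1–4: Bob → position 1, Uma → position 5.

Bob, Jonas, Wendy, Farrukh, Uma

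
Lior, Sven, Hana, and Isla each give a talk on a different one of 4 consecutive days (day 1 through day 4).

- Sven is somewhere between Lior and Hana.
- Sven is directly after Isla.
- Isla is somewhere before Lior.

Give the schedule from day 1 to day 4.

From clue 1: Sven is in {2,3}.
From clues 1–2: Isla → day 2, Sven → day 3.
From clues 1–3: Hana → day 1, Lior → day 4.

Hana, Isla, Sven, Lior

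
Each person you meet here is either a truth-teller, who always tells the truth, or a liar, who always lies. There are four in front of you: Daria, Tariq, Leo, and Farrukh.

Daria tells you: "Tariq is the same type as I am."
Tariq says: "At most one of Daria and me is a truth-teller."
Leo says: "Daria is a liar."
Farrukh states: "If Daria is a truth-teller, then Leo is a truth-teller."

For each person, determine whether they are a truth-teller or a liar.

Consider Daria. Suppose Daria is a truth-teller.
Then whichever role Tariq has, Tariq's statement has the wrong truth value — contradiction.
So Daria is a liar.
With that fixed, Tariq's statement is true, so Tariq is a truth-teller.
With that fixed, Leo's statement is true, so Leo is a truth-teller.
With that fixed, Farrukh's statement is true, so Farrukh is a truth-teller.

Daria: liar, Tariq: truth-teller, Leo: truth-teller, Farrukh: truth-teller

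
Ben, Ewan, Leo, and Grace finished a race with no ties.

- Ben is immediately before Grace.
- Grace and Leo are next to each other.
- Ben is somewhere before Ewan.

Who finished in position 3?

With clues 1–2, Ben and Ewan are ruled out for place 3.
With clues 1–3, Grace is ruled out for place 3.
So place 3 is Leo.

Leo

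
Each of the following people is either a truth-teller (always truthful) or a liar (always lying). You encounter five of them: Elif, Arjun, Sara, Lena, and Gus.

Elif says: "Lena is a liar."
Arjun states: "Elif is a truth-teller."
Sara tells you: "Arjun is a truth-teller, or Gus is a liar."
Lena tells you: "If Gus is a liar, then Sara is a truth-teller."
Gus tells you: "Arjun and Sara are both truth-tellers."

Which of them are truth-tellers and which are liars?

Elif: liar, Arjun: liar, Sara: truth-teller, Lena: truth-teller, Gus: liar

Consider Elif. Suppose Elif is a truth-teller.
Then no assignment of the remaining roles makes every statement match its speaker's type — contradiction.
So Elif is a liar.
With that fixed, Arjun's statement is false, so Arjun is a liar.
With that fixed, Gus's statement is false, so Gus is a liar.
With that fixed, Sara's statement is true, so Sara is a truth-teller.
With that fixed, Lena's statement is true, so Lena is a truth-teller.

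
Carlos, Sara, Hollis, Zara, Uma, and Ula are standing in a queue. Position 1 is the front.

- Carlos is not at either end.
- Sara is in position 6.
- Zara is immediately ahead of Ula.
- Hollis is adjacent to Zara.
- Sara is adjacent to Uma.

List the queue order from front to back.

Hollis, Zara, Ula, Carlos, Uma, Sara

From clue 1: Carlos is in {2,3,4,5}.
From clues 1–2: Sara → position 6.
From clues 1–3: Carlos is in {2,3,4,5}.
From clues 1–4: Carlos is in {2,4,5}.
From clues 1–5: Hollis → position 1, Zara → position 2, Ula → position 3, Carlos → position 4, Uma → position 5.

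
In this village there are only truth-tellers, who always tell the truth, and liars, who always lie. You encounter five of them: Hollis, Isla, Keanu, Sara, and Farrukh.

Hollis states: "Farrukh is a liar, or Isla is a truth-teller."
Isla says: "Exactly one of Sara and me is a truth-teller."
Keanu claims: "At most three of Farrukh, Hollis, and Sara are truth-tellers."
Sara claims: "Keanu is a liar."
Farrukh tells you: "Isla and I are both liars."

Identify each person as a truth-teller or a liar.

Regardless of anyone's role, Keanu's statement is true, so Keanu is a truth-teller.
With that fixed, Sara's statement is false, so Sara is a liar.
Consider Hollis. Suppose Hollis is a liar.
Then no assignment of the remaining roles makes every statement match its speaker's type — contradiction.
So Hollis is a truth-teller.
Consider Isla. Suppose Isla is a liar.
Then whichever role Farrukh has, Farrukh's statement has the wrong truth value — contradiction.
So Isla is a truth-teller.
With that fixed, Farrukh's statement is false, so Farrukh is a liar.

Hollis: truth-teller, Isla: truth-teller, Keanu: truth-teller, Sara: liar, Farrukh: liar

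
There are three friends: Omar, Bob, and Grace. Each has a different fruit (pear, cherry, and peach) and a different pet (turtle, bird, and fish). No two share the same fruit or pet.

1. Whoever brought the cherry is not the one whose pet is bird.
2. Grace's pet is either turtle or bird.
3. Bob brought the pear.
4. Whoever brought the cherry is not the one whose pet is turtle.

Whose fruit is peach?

Grace

With clues 1–3, Bob is impossible for the one with fruit peach.
With clues 1–4, Omar is impossible for the one with fruit peach.
That leaves Grace.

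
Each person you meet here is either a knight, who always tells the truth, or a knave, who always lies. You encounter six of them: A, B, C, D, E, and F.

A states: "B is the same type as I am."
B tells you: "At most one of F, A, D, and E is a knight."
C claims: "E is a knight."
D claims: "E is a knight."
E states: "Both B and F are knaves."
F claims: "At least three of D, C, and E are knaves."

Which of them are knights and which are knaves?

A: knave, B: knight, C: knave, D: knave, E: knave, F: knight

Consider A. Suppose A is a knight.
Then no assignment of the remaining roles makes every statement match its speaker's type — contradiction.
So A is a knave.
Consider B. Suppose B is a knave.
Then A's statement comes out true, contradicting A being a knave.
So B is a knight.
With that fixed, E's statement is false, so E is a knave.
With that fixed, C's statement is false, so C is a knave.
With that fixed, D's statement is false, so D is a knave.
With that fixed, F's statement is true, so F is a knight.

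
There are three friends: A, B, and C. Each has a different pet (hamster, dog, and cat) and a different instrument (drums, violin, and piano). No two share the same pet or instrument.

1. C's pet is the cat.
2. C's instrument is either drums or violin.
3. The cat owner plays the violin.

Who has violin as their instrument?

With clues 1–3, A and B are impossible for the one with instrument violin.
That leaves C.

C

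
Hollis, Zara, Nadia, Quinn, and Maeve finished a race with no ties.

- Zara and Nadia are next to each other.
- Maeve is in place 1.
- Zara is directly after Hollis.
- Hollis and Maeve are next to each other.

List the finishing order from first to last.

From clues 1–2: Maeve → place 1.
From clues 1–3: Hollis is in {2,3}.
From clues 1–4: Hollis → place 2, Zara → place 3, Nadia → place 4, Quinn → place 5.

Maeve, Hollis, Zara, Nadia, Quinn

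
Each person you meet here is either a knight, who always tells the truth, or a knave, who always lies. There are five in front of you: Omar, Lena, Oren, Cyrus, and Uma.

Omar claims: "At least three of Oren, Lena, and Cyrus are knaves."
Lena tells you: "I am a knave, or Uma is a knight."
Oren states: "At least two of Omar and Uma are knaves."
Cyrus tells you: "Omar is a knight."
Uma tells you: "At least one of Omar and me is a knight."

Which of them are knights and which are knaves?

Consider Omar. Suppose Omar is a knight.
Then no assignment of the remaining roles makes every statement match its speaker's type — contradiction.
So Omar is a knave.
With that fixed, Cyrus's statement is false, so Cyrus is a knave.
Consider Lena. Suppose Lena is a knave.
Then Lena's own statement would have to be false, but it can't be — contradiction.
So Lena is a knight.
Consider Oren. Suppose Oren is a knight.
Then no assignment of the remaining roles makes every statement match its speaker's type — contradiction.
So Oren is a knave.
Consider Uma. Suppose Uma is a knave.
Then Lena's statement comes out false, contradicting Lena being a knight.
So Uma is a knight.

Omar: knave, Lena: knight, Oren: knave, Cyrus: knave, Uma: knight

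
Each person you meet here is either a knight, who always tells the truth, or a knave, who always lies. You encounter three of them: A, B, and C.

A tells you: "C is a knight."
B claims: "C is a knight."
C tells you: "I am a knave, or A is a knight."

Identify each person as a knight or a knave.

A: knight, B: knight, C: knight

Consider A. Suppose A is a knave.
Then whichever role C has, C's statement has the wrong truth value — contradiction.
So A is a knight.
With that fixed, C's statement is true, so C is a knight.
With that fixed, B's statement is true, so B is a knight.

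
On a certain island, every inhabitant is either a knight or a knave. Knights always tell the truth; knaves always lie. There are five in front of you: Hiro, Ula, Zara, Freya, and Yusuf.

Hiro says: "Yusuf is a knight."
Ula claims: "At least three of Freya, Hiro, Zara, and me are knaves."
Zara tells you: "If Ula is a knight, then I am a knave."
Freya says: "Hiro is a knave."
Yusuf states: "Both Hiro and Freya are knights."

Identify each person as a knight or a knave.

Hiro: knave, Ula: knave, Zara: knight, Freya: knight, Yusuf: knave

Consider Hiro. Suppose Hiro is a knight.
Then no assignment of the remaining roles makes every statement match its speaker's type — contradiction.
So Hiro is a knave.
With that fixed, Freya's statement is true, so Freya is a knight.
With that fixed, Yusuf's statement is false, so Yusuf is a knave.
Consider Ula. Suppose Ula is a knight.
Then Ula's own statement would have to be true, but it can't be — contradiction.
So Ula is a knave.
With that fixed, Zara's statement is true, so Zara is a knight.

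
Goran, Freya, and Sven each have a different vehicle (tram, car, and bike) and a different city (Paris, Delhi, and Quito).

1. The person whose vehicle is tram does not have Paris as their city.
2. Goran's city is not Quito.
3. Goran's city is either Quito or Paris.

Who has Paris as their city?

Goran

With clues 1–3, Freya and Sven are impossible for the one with city Paris.
That leaves Goran.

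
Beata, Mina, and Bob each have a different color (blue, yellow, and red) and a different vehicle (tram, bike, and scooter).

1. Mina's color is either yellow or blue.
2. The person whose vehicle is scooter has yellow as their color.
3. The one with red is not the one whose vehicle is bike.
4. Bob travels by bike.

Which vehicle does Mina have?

scooter

With clues 1–3, tram is impossible for Mina's vehicle.
With clues 1–4, bike is impossible for Mina's vehicle.
That leaves scooter.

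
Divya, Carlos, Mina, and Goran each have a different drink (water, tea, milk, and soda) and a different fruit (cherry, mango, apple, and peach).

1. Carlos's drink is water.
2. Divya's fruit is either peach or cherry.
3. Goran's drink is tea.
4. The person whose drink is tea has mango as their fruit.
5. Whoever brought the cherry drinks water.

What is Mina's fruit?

With clues 1–4, mango is impossible for Mina's fruit.
With clues 1–5, cherry and peach are impossible for Mina's fruit.
That leaves apple.

apple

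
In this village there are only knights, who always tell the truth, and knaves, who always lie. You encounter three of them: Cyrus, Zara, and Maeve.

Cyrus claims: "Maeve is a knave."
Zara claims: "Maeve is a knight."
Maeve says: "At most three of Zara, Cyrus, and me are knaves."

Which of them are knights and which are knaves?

Cyrus: knave, Zara: knight, Maeve: knight

Regardless of anyone's role, Maeve's statement is true, so Maeve is a knight.
With that fixed, Cyrus's statement is false, so Cyrus is a knave.
With that fixed, Zara's statement is true, so Zara is a knight.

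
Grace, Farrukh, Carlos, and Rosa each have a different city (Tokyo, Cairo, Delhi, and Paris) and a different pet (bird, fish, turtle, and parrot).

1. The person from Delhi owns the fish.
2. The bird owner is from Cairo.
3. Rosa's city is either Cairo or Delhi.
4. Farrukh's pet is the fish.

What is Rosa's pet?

With clues 1–3, parrot and turtle are impossible for Rosa's pet.
With clues 1–4, fish is impossible for Rosa's pet.
That leaves bird.

bird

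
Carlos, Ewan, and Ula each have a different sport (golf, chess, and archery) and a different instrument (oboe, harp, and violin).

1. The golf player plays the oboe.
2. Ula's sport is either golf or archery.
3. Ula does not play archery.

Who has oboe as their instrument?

Ula

With clues 1–3, Carlos and Ewan are impossible for the one with instrument oboe.
That leaves Ula.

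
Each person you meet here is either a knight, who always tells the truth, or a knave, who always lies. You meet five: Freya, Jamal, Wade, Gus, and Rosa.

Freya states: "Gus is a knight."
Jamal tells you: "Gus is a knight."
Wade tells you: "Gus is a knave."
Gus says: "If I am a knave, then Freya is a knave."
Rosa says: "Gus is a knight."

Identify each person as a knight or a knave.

Freya: knight, Jamal: knight, Wade: knave, Gus: knight, Rosa: knight

Consider Freya. Suppose Freya is a knave.
Then no assignment of the remaining roles makes every statement match its speaker's type — contradiction.
So Freya is a knight.
Consider Jamal. Suppose Jamal is a knave.
Then no assignment of the remaining roles makes every statement match its speaker's type — contradiction.
So Jamal is a knight.
Consider Wade. Suppose Wade is a knight.
Then no assignment of the remaining roles makes every statement match its speaker's type — contradiction.
So Wade is a knave.
Consider Gus. Suppose Gus is a knave.
Then Freya's statement comes out false, contradicting Freya being a knight.
So Gus is a knight.
With that fixed, Rosa's statement is true, so Rosa is a knight.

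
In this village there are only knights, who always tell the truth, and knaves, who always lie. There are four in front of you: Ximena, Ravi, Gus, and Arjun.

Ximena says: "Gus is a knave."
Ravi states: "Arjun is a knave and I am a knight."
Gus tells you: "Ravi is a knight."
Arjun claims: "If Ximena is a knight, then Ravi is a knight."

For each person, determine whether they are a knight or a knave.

Consider Ximena. Suppose Ximena is a knave.
Then no assignment of the remaining roles makes every statement match its speaker's type — contradiction.
So Ximena is a knight.
Consider Ravi. Suppose Ravi is a knight.
Then no assignment of the remaining roles makes every statement match its speaker's type — contradiction.
So Ravi is a knave.
With that fixed, Gus's statement is false, so Gus is a knave.
With that fixed, Arjun's statement is false, so Arjun is a knave.

Ximena: knight, Ravi: knave, Gus: knave, Arjun: knave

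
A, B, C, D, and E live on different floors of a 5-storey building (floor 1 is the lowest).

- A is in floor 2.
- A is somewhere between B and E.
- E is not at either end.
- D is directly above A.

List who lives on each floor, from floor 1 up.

From clue 1: A → floor 2.
From clues 1–2: C is in {3,4,5}.
From clues 1–3: B → floor 1.
From clues 1–4: D → floor 3, E → floor 4, C → floor 5.

B, A, D, E, C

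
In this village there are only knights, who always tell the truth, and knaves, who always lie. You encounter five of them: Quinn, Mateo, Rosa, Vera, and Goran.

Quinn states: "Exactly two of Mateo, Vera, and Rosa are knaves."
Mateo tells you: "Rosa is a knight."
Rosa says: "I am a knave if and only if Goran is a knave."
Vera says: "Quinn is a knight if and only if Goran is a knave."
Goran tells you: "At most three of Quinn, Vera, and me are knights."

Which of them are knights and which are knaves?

Quinn: knave, Mateo: knight, Rosa: knight, Vera: knight, Goran: knight

Regardless of anyone's role, Goran's statement is true, so Goran is a knight.
Consider Quinn. Suppose Quinn is a knight.
Then no assignment of the remaining roles makes every statement match its speaker's type — contradiction.
So Quinn is a knave.
With that fixed, Vera's statement is true, so Vera is a knight.
Consider Mateo. Suppose Mateo is a knave.
Then no assignment of the remaining roles makes every statement match its speaker's type — contradiction.
So Mateo is a knight.
Consider Rosa. Suppose Rosa is a knave.
Then Mateo's statement comes out false, contradicting Mateo being a knight.
So Rosa is a knight.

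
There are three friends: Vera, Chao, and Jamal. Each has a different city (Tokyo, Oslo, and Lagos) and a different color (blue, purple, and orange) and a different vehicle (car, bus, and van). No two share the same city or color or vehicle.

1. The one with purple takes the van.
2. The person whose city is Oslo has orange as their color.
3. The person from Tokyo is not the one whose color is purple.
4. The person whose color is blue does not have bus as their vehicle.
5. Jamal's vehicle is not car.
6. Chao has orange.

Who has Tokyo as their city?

Vera

With clues 1–5, Jamal is impossible for the one with city Tokyo.
With clues 1–6, Chao is impossible for the one with city Tokyo.
That leaves Vera.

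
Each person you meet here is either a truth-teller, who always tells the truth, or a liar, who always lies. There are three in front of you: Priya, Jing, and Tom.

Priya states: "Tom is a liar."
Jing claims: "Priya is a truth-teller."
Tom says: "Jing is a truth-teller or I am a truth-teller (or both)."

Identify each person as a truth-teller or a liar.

Consider Priya. Suppose Priya is a truth-teller.
Then no assignment of the remaining roles makes every statement match its speaker's type — contradiction.
So Priya is a liar.
With that fixed, Jing's statement is false, so Jing is a liar.
Consider Tom. Suppose Tom is a liar.
Then Priya's statement comes out true, contradicting Priya being a liar.
So Tom is a truth-teller.

Priya: liar, Jing: liar, Tom: truth-teller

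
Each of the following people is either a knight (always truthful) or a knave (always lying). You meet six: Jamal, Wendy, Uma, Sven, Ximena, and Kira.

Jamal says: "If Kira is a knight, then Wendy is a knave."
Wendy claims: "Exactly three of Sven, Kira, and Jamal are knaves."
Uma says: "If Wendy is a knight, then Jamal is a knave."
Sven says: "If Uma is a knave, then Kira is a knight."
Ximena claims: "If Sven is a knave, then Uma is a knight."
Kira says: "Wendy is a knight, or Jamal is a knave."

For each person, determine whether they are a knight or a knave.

Jamal: knight, Wendy: knave, Uma: knight, Sven: knight, Ximena: knight, Kira: knave

Consider Jamal. Suppose Jamal is a knave.
Then no assignment of the remaining roles makes every statement match its speaker's type — contradiction.
So Jamal is a knight.
With that fixed, Wendy's statement is false, so Wendy is a knave.
With that fixed, Uma's statement is true, so Uma is a knight.
With that fixed, Sven's statement is true, so Sven is a knight.
With that fixed, Ximena's statement is true, so Ximena is a knight.
With that fixed, Kira's statement is false, so Kira is a knave.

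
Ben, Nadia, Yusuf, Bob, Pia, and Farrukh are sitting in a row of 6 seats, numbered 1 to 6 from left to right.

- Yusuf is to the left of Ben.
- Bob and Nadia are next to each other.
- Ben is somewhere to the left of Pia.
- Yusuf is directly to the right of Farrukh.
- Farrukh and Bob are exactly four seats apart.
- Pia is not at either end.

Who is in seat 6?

Nadia

With clue 1, Yusuf is ruled out for seat 6.
With clues 1–3, Ben is ruled out for seat 6.
With clues 1–4, Farrukh is ruled out for seat 6.
With clues 1–5, Bob is ruled out for seat 6.
With clues 1–6, Pia is ruled out for seat 6.
So seat 6 is Nadia.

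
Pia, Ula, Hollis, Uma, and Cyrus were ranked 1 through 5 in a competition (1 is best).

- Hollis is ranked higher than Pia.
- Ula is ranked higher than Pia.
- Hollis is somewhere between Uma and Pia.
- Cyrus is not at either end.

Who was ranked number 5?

With clue 1, Hollis is ruled out for rank 5.
With clues 1–2, Ula is ruled out for rank 5.
With clues 1–3, Uma is ruled out for rank 5.
With clues 1–4, Cyrus is ruled out for rank 5.
So rank 5 is Pia.

Pia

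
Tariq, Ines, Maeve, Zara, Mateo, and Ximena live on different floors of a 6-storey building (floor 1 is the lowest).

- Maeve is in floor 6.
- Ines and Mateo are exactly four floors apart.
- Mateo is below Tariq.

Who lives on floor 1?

With clue 1, Maeve is ruled out for floor 1.
With clues 1–2, Tariq, Ximena, and Zara are ruled out for floor 1.
With clues 1–3, Ines is ruled out for floor 1.
So floor 1 is Mateo.

Mateo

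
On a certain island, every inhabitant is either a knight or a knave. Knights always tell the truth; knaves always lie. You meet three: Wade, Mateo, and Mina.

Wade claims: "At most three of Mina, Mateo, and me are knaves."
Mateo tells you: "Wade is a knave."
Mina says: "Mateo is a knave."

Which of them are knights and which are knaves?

Wade: knight, Mateo: knave, Mina: knight

Regardless of anyone's role, Wade's statement is true, so Wade is a knight.
With that fixed, Mateo's statement is false, so Mateo is a knave.
With that fixed, Mina's statement is true, so Mina is a knight.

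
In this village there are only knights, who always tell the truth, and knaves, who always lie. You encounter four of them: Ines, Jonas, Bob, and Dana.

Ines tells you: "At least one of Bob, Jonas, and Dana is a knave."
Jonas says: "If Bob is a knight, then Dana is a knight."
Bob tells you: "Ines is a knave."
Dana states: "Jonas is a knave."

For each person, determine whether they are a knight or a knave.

Consider Ines. Suppose Ines is a knave.
Then no assignment of the remaining roles makes every statement match its speaker's type — contradiction.
So Ines is a knight.
With that fixed, Bob's statement is false, so Bob is a knave.
With that fixed, Jonas's statement is true, so Jonas is a knight.
With that fixed, Dana's statement is false, so Dana is a knave.

Ines: knight, Jonas: knight, Bob: knave, Dana: knave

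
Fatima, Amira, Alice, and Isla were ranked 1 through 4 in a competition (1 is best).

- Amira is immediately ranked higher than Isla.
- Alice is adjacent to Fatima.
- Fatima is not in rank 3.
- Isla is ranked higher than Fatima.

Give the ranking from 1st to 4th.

From clue 1: Amira is in {1,2,3}.
From clues 1–2: Amira is in {1,3}.
From clues 1–4: Amira → rank 1, Isla → rank 2, Alice → rank 3, Fatima → rank 4.

Amira, Isla, Alice, Fatima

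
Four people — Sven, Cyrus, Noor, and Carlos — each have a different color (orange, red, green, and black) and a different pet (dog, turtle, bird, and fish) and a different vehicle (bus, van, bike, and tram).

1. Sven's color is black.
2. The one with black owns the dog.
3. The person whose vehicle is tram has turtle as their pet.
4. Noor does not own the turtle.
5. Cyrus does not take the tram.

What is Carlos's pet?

With clues 1–2, dog is impossible for Carlos's pet.
With clues 1–5, bird and fish are impossible for Carlos's pet.
That leaves turtle.

turtle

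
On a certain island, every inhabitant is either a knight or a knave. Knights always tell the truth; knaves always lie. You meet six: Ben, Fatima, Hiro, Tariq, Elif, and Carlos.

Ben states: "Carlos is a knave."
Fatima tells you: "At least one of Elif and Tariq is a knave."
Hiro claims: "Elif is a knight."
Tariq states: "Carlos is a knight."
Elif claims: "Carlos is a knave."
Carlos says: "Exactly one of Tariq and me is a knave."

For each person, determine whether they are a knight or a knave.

Consider Ben. Suppose Ben is a knave.
Then no assignment of the remaining roles makes every statement match its speaker's type — contradiction.
So Ben is a knight.
Consider Fatima. Suppose Fatima is a knave.
Then no assignment of the remaining roles makes every statement match its speaker's type — contradiction.
So Fatima is a knight.
Consider Hiro. Suppose Hiro is a knave.
Then no assignment of the remaining roles makes every statement match its speaker's type — contradiction.
So Hiro is a knight.
Consider Tariq. Suppose Tariq is a knight.
Then whichever role Carlos has, Carlos's statement has the wrong truth value — contradiction.
So Tariq is a knave.
Consider Elif. Suppose Elif is a knave.
Then Hiro's statement comes out false, contradicting Hiro being a knight.
So Elif is a knight.
Consider Carlos. Suppose Carlos is a knight.
Then Ben's statement comes out false, contradicting Ben being a knight.
So Carlos is a knave.

Ben: knight, Fatima: knight, Hiro: knight, Tariq: knave, Elif: knight, Carlos: knave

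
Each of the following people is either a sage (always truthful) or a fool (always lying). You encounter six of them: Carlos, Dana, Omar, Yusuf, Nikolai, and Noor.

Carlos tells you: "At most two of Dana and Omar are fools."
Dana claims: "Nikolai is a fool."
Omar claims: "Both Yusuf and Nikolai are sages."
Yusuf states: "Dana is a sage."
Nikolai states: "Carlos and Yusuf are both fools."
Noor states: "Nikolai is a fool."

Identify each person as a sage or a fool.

Carlos: sage, Dana: sage, Omar: fool, Yusuf: sage, Nikolai: fool, Noor: sage

Regardless of anyone's role, Carlos's statement is true, so Carlos is a sage.
With that fixed, Nikolai's statement is false, so Nikolai is a fool.
With that fixed, Noor's statement is true, so Noor is a sage.
With that fixed, Dana's statement is true, so Dana is a sage.
With that fixed, Omar's statement is false, so Omar is a fool.
With that fixed, Yusuf's statement is true, so Yusuf is a sage.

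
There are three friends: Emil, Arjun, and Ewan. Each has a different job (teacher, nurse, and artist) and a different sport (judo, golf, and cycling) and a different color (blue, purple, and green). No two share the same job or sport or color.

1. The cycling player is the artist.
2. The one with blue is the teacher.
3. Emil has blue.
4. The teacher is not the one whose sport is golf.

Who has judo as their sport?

Emil

With clues 1–4, Arjun and Ewan are impossible for the one with sport judo.
That leaves Emil.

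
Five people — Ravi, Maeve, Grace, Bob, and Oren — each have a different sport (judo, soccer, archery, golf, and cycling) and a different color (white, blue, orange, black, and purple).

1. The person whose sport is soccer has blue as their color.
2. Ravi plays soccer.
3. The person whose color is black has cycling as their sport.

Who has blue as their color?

Ravi

With clues 1–2, Bob, Grace, Maeve, and Oren are impossible for the one with color blue.
That leaves Ravi.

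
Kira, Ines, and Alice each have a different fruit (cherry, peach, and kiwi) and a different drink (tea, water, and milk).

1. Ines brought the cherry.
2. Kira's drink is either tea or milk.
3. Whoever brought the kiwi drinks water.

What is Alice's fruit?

kiwi

Clue 1 rules out cherry for Alice's fruit.
With clues 1–3, peach is impossible for Alice's fruit.
That leaves kiwi.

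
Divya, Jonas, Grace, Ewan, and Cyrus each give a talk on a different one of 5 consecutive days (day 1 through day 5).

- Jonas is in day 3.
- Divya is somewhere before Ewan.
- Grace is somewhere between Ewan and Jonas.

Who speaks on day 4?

With clue 1, Jonas is ruled out for day 4.
With clues 1–3, Cyrus, Divya, and Ewan are ruled out for day 4.
So day 4 is Grace.

Grace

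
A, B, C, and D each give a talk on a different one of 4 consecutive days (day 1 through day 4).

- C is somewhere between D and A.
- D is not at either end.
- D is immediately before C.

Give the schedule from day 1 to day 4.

B, D, C, A

From clue 1: C is in {2,3}.
From clues 1–2: A is in {1,4}.
From clues 1–3: B → day 1, D → day 2, C → day 3, A → day 4.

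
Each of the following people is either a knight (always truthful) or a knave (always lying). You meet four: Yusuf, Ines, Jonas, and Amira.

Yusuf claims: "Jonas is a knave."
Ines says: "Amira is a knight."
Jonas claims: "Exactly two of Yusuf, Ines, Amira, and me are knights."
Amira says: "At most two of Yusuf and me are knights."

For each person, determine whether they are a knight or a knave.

Regardless of anyone's role, Amira's statement is true, so Amira is a knight.
With that fixed, Ines's statement is true, so Ines is a knight.
Consider Yusuf. Suppose Yusuf is a knave.
Then whichever role Jonas has, Jonas's statement has the wrong truth value — contradiction.
So Yusuf is a knight.
With that fixed, Jonas's statement is false, so Jonas is a knave.

Yusuf: knight, Ines: knight, Jonas: knave, Amira: knight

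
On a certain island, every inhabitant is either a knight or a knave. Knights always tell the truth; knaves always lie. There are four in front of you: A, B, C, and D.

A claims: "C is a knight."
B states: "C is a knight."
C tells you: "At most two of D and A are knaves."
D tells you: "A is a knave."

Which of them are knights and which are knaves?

Regardless of anyone's role, C's statement is true, so C is a knight.
With that fixed, A's statement is true, so A is a knight.
With that fixed, B's statement is true, so B is a knight.
With that fixed, D's statement is false, so D is a knave.

A: knight, B: knight, C: knight, D: knave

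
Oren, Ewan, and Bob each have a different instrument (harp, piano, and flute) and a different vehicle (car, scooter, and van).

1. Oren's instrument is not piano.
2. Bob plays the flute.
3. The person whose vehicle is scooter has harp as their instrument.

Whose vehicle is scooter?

With clues 1–3, Bob and Ewan are impossible for the one with vehicle scooter.
That leaves Oren.

Oren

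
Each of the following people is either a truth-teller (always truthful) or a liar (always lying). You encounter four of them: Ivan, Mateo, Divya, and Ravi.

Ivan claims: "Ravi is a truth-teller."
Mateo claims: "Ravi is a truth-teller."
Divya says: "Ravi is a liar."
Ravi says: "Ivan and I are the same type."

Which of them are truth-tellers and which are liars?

Consider Ivan. Suppose Ivan is a liar.
Then whichever role Ravi has, Ravi's statement has the wrong truth value — contradiction.
So Ivan is a truth-teller.
Consider Mateo. Suppose Mateo is a liar.
Then no assignment of the remaining roles makes every statement match its speaker's type — contradiction.
So Mateo is a truth-teller.
Consider Divya. Suppose Divya is a truth-teller.
Then no assignment of the remaining roles makes every statement match its speaker's type — contradiction.
So Divya is a liar.
Consider Ravi. Suppose Ravi is a liar.
Then Ivan's statement comes out false, contradicting Ivan being a truth-teller.
So Ravi is a truth-teller.

Ivan: truth-teller, Mateo: truth-teller, Divya: liar, Ravi: truth-teller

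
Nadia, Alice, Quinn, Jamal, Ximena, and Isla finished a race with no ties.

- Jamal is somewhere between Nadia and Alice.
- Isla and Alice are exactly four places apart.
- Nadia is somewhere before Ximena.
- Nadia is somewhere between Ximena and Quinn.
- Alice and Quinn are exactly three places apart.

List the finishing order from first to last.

Isla, Quinn, Nadia, Jamal, Alice, Ximena

From clue 1: Jamal is in {2,3,4,5}.
From clues 1–2: Alice is in {1,2,5,6}.
From clues 1–3: Nadia is in {1,2,3,4}.
From clues 1–4: Nadia is in {3,4}.
From clues 1–5: Isla → place 1, Quinn → place 2, Nadia → place 3, Jamal → place 4, Alice → place 5, Ximena → place 6.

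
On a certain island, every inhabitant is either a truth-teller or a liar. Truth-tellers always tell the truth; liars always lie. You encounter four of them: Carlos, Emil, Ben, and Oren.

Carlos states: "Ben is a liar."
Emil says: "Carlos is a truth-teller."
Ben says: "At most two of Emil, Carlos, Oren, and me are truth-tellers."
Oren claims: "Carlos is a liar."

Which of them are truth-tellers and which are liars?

Carlos: liar, Emil: liar, Ben: truth-teller, Oren: truth-teller

Consider Carlos. Suppose Carlos is a truth-teller.
Then no assignment of the remaining roles makes every statement match its speaker's type — contradiction.
So Carlos is a liar.
With that fixed, Emil's statement is false, so Emil is a liar.
With that fixed, Ben's statement is true, so Ben is a truth-teller.
With that fixed, Oren's statement is true, so Oren is a truth-teller.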